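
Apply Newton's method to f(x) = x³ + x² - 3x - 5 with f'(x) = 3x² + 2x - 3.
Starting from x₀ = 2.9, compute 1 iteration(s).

f(x) = x³ + x² - 3x - 5
f'(x) = 3x² + 2x - 3
x₀ = 2.9

Newton-Raphson formula: x_{n+1} = x_n - f(x_n)/f'(x_n)

Iteration 1:
  f(2.900000) = 19.099000
  f'(2.900000) = 28.030000
  x_1 = 2.900000 - 19.099000/28.030000 = 2.218623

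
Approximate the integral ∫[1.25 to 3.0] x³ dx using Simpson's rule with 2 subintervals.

f(x) = x³
a = 1.25, b = 3.0, n = 2
h = (b - a)/n = 0.875000

Simpson's rule: (h/3)[f(x₀) + 4f(x₁) + 2f(x₂) + ... + f(xₙ)]

x_0 = 1.2500, f(x_0) = 1.953125, coefficient = 1
x_1 = 2.1250, f(x_1) = 9.595703, coefficient = 4
x_2 = 3.0000, f(x_2) = 27.000000, coefficient = 1

I ≈ (0.875000/3) × 67.335938 = 19.639648
Exact value: 19.639648
Error: 0.000000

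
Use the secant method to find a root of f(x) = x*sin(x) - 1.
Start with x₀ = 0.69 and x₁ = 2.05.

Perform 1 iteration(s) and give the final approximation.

f(x) = x*sin(x) - 1
x₀ = 0.69, x₁ = 2.05

Secant formula: x_{n+1} = x_n - f(x_n)(x_n - x_{n-1})/(f(x_n) - f(x_{n-1}))

Iteration 1:
  f(0.690000) = -0.560789
  f(2.050000) = 0.819093
  x_2 = 2.050000 - 0.819093×(2.050000 - 0.690000)/(0.819093 - (-0.560789))
       = 1.242709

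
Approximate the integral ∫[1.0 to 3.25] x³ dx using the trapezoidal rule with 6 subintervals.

f(x) = x³
a = 1.0, b = 3.25, n = 6
h = (b - a)/n = 0.375000

Trapezoidal rule: (h/2)[f(x₀) + 2f(x₁) + 2f(x₂) + ... + f(xₙ)]

x_0 = 1.0000, f(x_0) = 1.000000, coefficient = 1
x_1 = 1.3750, f(x_1) = 2.599609, coefficient = 2
x_2 = 1.7500, f(x_2) = 5.359375, coefficient = 2
x_3 = 2.1250, f(x_3) = 9.595703, coefficient = 2
x_4 = 2.5000, f(x_4) = 15.625000, coefficient = 2
x_5 = 2.8750, f(x_5) = 23.763672, coefficient = 2
x_6 = 3.2500, f(x_6) = 34.328125, coefficient = 1

I ≈ (0.375000/2) × 149.214844 = 27.977783
Exact value: 27.641602
Error: 0.336182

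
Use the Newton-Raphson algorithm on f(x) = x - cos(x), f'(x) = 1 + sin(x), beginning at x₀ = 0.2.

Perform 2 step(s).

f(x) = x - cos(x)
f'(x) = 1 + sin(x)
x₀ = 0.2

Newton-Raphson formula: x_{n+1} = x_n - f(x_n)/f'(x_n)

Iteration 1:
  f(0.200000) = -0.780067
  f'(0.200000) = 1.198669
  x_1 = 0.200000 - (-0.780067)/1.198669 = 0.850777
Iteration 2:
  f(0.850777) = 0.191378
  f'(0.850777) = 1.751793
  x_2 = 0.850777 - 0.191378/1.751793 = 0.741530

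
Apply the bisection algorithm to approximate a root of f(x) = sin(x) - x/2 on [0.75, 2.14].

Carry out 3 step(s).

f(x) = sin(x) - x/2
Initial interval: [0.75, 2.14]

Iteration 1:
  c_1 = (0.750000 + 2.140000)/2 = 1.445000
  f(c_1) = f(1.445000) = 0.269598
  f(a) × f(c) ≥ 0, new interval: [1.445000, 2.140000]
Iteration 2:
  c_2 = (1.445000 + 2.140000)/2 = 1.792500
  f(c_2) = f(1.792500) = 0.079274
  f(a) × f(c) ≥ 0, new interval: [1.792500, 2.140000]
Iteration 3:
  c_3 = (1.792500 + 2.140000)/2 = 1.966250
  f(c_3) = f(1.966250) = -0.060303
  f(a) × f(c) < 0, new interval: [1.792500, 1.966250]

After 3 iteration(s), the approximation is c_3 = 1.966250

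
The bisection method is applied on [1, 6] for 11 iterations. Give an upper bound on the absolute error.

Bisection error bound: |error| ≤ (b-a)/2^n
|error| ≤ (6 - 1)/2^11 = 5/2^11
|error| ≤ 0.0024414062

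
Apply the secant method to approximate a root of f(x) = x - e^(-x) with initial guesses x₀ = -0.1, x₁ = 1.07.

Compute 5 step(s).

f(x) = x - e^(-x)
x₀ = -0.1, x₁ = 1.07

Secant formula: x_{n+1} = x_n - f(x_n)(x_n - x_{n-1})/(f(x_n) - f(x_{n-1}))

Iteration 1:
  f(-0.100000) = -1.205171
  f(1.070000) = 0.726991
  x_2 = 1.070000 - 0.726991×(1.070000 - (-0.100000))/(0.726991 - (-1.205171))
       = 0.629778
Iteration 2:
  f(1.070000) = 0.726991
  f(0.629778) = 0.097068
  x_3 = 0.629778 - 0.097068×(0.629778 - 1.070000)/(0.097068 - 0.726991)
       = 0.561942
Iteration 3:
  f(0.629778) = 0.097068
  f(0.561942) = -0.008159
  x_4 = 0.561942 - (-0.008159)×(0.561942 - 0.629778)/(-0.008159 - 0.097068)
       = 0.567202
Iteration 4:
  f(0.561942) = -0.008159
  f(0.567202) = 0.000092
  x_5 = 0.567202 - 0.000092×(0.567202 - 0.561942)/(0.000092 - (-0.008159))
       = 0.567143
Iteration 5:
  f(0.567202) = 0.000092
  f(0.567143) = 0.000000
  x_6 = 0.567143 - 0.000000×(0.567143 - 0.567202)/(0.000000 - 0.000092)
       = 0.567143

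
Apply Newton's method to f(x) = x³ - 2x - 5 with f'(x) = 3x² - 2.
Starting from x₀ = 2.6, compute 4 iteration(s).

f(x) = x³ - 2x - 5
f'(x) = 3x² - 2
x₀ = 2.6

Newton-Raphson formula: x_{n+1} = x_n - f(x_n)/f'(x_n)

Iteration 1:
  f(2.600000) = 7.376000
  f'(2.600000) = 18.280000
  x_1 = 2.600000 - 7.376000/18.280000 = 2.196499
Iteration 2:
  f(2.196499) = 1.204247
  f'(2.196499) = 12.473822
  x_2 = 2.196499 - 1.204247/12.473822 = 2.099957
Iteration 3:
  f(2.099957) = 0.060517
  f'(2.099957) = 11.229458
  x_3 = 2.099957 - 0.060517/11.229458 = 2.094568
Iteration 4:
  f(2.094568) = 0.000183
  f'(2.094568) = 11.161644
  x_4 = 2.094568 - 0.000183/11.161644 = 2.094551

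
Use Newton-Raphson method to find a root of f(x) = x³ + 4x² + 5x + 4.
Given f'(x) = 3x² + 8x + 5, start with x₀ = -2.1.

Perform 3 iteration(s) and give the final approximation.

f(x) = x³ + 4x² + 5x + 4
f'(x) = 3x² + 8x + 5
x₀ = -2.1

Newton-Raphson formula: x_{n+1} = x_n - f(x_n)/f'(x_n)

Iteration 1:
  f(-2.100000) = 1.879000
  f'(-2.100000) = 1.430000
  x_1 = -2.100000 - 1.879000/1.430000 = -3.413986
Iteration 2:
  f(-3.413986) = -6.239761
  f'(-3.413986) = 12.654013
  x_2 = -3.413986 - (-6.239761)/12.654013 = -2.920881
Iteration 3:
  f(-2.920881) = -1.397850
  f'(-2.920881) = 7.227587
  x_3 = -2.920881 - (-1.397850)/7.227587 = -2.727476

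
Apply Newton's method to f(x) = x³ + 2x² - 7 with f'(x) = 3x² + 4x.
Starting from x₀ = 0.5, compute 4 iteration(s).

f(x) = x³ + 2x² - 7
f'(x) = 3x² + 4x
x₀ = 0.5

Newton-Raphson formula: x_{n+1} = x_n - f(x_n)/f'(x_n)

Iteration 1:
  f(0.500000) = -6.375000
  f'(0.500000) = 2.750000
  x_1 = 0.500000 - (-6.375000)/2.750000 = 2.818182
Iteration 2:
  f(2.818182) = 31.266717
  f'(2.818182) = 35.099174
  x_2 = 2.818182 - 31.266717/35.099174 = 1.927371
Iteration 3:
  f(1.927371) = 7.589240
  f'(1.927371) = 18.853764
  x_3 = 1.927371 - 7.589240/18.853764 = 1.524839
Iteration 4:
  f(1.524839) = 1.195728
  f'(1.524839) = 13.074763
  x_4 = 1.524839 - 1.195728/13.074763 = 1.433386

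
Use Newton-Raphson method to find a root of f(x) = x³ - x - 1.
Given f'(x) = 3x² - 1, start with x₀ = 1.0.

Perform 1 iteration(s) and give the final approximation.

f(x) = x³ - x - 1
f'(x) = 3x² - 1
x₀ = 1.0

Newton-Raphson formula: x_{n+1} = x_n - f(x_n)/f'(x_n)

Iteration 1:
  f(1.000000) = -1.000000
  f'(1.000000) = 2.000000
  x_1 = 1.000000 - (-1.000000)/2.000000 = 1.500000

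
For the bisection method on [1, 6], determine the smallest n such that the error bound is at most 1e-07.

We need (b-a)/2^n ≤ 1e-07
(6 - 1)/2^n ≤ 1e-07
5/2^n ≤ 1e-07
2^n ≥ 50000000
n ≥ log₂(50000000) = 25.58
n ≥ 26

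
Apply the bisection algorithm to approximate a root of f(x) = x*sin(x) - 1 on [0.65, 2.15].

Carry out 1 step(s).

f(x) = x*sin(x) - 1
Initial interval: [0.65, 2.15]

Iteration 1:
  c_1 = (0.650000 + 2.150000)/2 = 1.400000
  f(c_1) = f(1.400000) = 0.379630
  f(a) × f(c) < 0, new interval: [0.650000, 1.400000]

After 1 iteration(s), the approximation is c_1 = 1.400000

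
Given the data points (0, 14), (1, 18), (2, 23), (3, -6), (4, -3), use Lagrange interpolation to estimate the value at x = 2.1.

Lagrange interpolation formula:
P(x) = Σ yᵢ × Lᵢ(x)
where Lᵢ(x) = Π_{j≠i} (x - xⱼ)/(xᵢ - xⱼ)

L_0(2.1) = (2.1 - 1)/(0 - 1) × (2.1 - 2)/(0 - 2) × (2.1 - 3)/(0 - 3) × (2.1 - 4)/(0 - 4) = 0.007838
L_1(2.1) = (2.1 - 0)/(1 - 0) × (2.1 - 2)/(1 - 2) × (2.1 - 3)/(1 - 3) × (2.1 - 4)/(1 - 4) = -0.059850
L_2(2.1) = (2.1 - 0)/(2 - 0) × (2.1 - 1)/(2 - 1) × (2.1 - 3)/(2 - 3) × (2.1 - 4)/(2 - 4) = 0.987525
L_3(2.1) = (2.1 - 0)/(3 - 0) × (2.1 - 1)/(3 - 1) × (2.1 - 2)/(3 - 2) × (2.1 - 4)/(3 - 4) = 0.073150
L_4(2.1) = (2.1 - 0)/(4 - 0) × (2.1 - 1)/(4 - 1) × (2.1 - 2)/(4 - 2) × (2.1 - 3)/(4 - 3) = -0.008663

P(2.1) = 14×L_0(2.1) + 18×L_1(2.1) + 23×L_2(2.1) + (-6)×L_3(2.1) + (-3)×L_4(2.1)
P(2.1) = 21.332587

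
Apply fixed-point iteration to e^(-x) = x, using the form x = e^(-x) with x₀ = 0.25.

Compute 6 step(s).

Equation: e^(-x) = x
Fixed-point form: x = e^(-x)
x₀ = 0.25

x_1 = g(0.250000) = 0.778801
x_2 = g(0.778801) = 0.458956
x_3 = g(0.458956) = 0.631943
x_4 = g(0.631943) = 0.531558
x_5 = g(0.531558) = 0.587689
x_6 = g(0.587689) = 0.555610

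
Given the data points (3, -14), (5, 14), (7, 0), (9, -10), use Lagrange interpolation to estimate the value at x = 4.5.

Lagrange interpolation formula:
P(x) = Σ yᵢ × Lᵢ(x)
where Lᵢ(x) = Π_{j≠i} (x - xⱼ)/(xᵢ - xⱼ)

L_0(4.5) = (4.5 - 5)/(3 - 5) × (4.5 - 7)/(3 - 7) × (4.5 - 9)/(3 - 9) = 0.117188
L_1(4.5) = (4.5 - 3)/(5 - 3) × (4.5 - 7)/(5 - 7) × (4.5 - 9)/(5 - 9) = 1.054688
L_2(4.5) = (4.5 - 3)/(7 - 3) × (4.5 - 5)/(7 - 5) × (4.5 - 9)/(7 - 9) = -0.210938
L_3(4.5) = (4.5 - 3)/(9 - 3) × (4.5 - 5)/(9 - 5) × (4.5 - 7)/(9 - 7) = 0.039062

P(4.5) = (-14)×L_0(4.5) + 14×L_1(4.5) + 0×L_2(4.5) + (-10)×L_3(4.5)
P(4.5) = 12.734375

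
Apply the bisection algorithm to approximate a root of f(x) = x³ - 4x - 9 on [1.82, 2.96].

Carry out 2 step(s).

f(x) = x³ - 4x - 9
Initial interval: [1.82, 2.96]

Iteration 1:
  c_1 = (1.820000 + 2.960000)/2 = 2.390000
  f(c_1) = f(2.390000) = -4.908081
  f(a) × f(c) ≥ 0, new interval: [2.390000, 2.960000]
Iteration 2:
  c_2 = (2.390000 + 2.960000)/2 = 2.675000
  f(c_2) = f(2.675000) = -0.558703
  f(a) × f(c) ≥ 0, new interval: [2.675000, 2.960000]

After 2 iteration(s), the approximation is c_2 = 2.675000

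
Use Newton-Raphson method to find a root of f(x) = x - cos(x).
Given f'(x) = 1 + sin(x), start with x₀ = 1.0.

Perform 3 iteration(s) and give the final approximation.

f(x) = x - cos(x)
f'(x) = 1 + sin(x)
x₀ = 1.0

Newton-Raphson formula: x_{n+1} = x_n - f(x_n)/f'(x_n)

Iteration 1:
  f(1.000000) = 0.459698
  f'(1.000000) = 1.841471
  x_1 = 1.000000 - 0.459698/1.841471 = 0.750364
Iteration 2:
  f(0.750364) = 0.018923
  f'(0.750364) = 1.681905
  x_2 = 0.750364 - 0.018923/1.681905 = 0.739113
Iteration 3:
  f(0.739113) = 0.000046
  f'(0.739113) = 1.673633
  x_3 = 0.739113 - 0.000046/1.673633 = 0.739085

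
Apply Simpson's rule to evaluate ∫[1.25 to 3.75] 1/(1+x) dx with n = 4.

f(x) = 1/(1+x)
a = 1.25, b = 3.75, n = 4
h = (b - a)/n = 0.625000

Simpson's rule: (h/3)[f(x₀) + 4f(x₁) + 2f(x₂) + ... + f(xₙ)]

x_0 = 1.2500, f(x_0) = 0.444444, coefficient = 1
x_1 = 1.8750, f(x_1) = 0.347826, coefficient = 4
x_2 = 2.5000, f(x_2) = 0.285714, coefficient = 2
x_3 = 3.1250, f(x_3) = 0.242424, coefficient = 4
x_4 = 3.7500, f(x_4) = 0.210526, coefficient = 1

I ≈ (0.625000/3) × 3.587401 = 0.747375
Exact value: 0.747214
Error: 0.000161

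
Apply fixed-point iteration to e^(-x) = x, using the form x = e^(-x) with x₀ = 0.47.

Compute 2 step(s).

Equation: e^(-x) = x
Fixed-point form: x = e^(-x)
x₀ = 0.47

x_1 = g(0.470000) = 0.625002
x_2 = g(0.625002) = 0.535260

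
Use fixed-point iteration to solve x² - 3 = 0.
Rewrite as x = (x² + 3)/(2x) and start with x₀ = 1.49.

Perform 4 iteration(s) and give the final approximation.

Equation: x² - 3 = 0
Fixed-point form: x = (x² + 3)/(2x)
x₀ = 1.49

x_1 = g(1.490000) = 1.751711
x_2 = g(1.751711) = 1.732161
x_3 = g(1.732161) = 1.732051
x_4 = g(1.732051) = 1.732051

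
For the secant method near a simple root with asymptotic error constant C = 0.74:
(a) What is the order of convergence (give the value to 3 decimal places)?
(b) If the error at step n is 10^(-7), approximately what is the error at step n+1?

(a) Secant method has superlinear convergence with order φ = (1+√5)/2 ≈ 1.618.
    This means |e_{n+1}| ≈ C|e_n|^1.618.

(b) With |e_n| = 10^(-7) and C = 0.74:
    |e_{n+1}| ≈ 0.74 × (10^(-7))^1.618 = 0.74 × 10^(-11.33)

(a) ≈ 1.618 (golden ratio); (b) |e_{n+1}| ≈ 3.491e-12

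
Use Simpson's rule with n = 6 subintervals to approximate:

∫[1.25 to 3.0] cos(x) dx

f(x) = cos(x)
a = 1.25, b = 3.0, n = 6
h = (b - a)/n = 0.291667

Simpson's rule: (h/3)[f(x₀) + 4f(x₁) + 2f(x₂) + ... + f(xₙ)]

x_0 = 1.2500, f(x_0) = 0.315322, coefficient = 1
x_1 = 1.5417, f(x_1) = 0.029126, coefficient = 4
x_2 = 1.8333, f(x_2) = -0.259531, coefficient = 2
x_3 = 2.1250, f(x_3) = -0.526266, coefficient = 4
x_4 = 2.4167, f(x_4) = -0.748549, coefficient = 2
x_5 = 2.7083, f(x_5) = -0.907602, coefficient = 4
x_6 = 3.0000, f(x_6) = -0.989992, coefficient = 1

I ≈ (0.291667/3) × -8.309802 = -0.807897
Exact value: -0.807865
Error: 0.000033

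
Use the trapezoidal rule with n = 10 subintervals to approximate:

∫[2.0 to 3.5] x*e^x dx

f(x) = x*e^x
a = 2.0, b = 3.5, n = 10
h = (b - a)/n = 0.150000

Trapezoidal rule: (h/2)[f(x₀) + 2f(x₁) + 2f(x₂) + ... + f(xₙ)]

x_0 = 2.0000, f(x_0) = 14.778112, coefficient = 1
x_1 = 2.1500, f(x_1) = 18.457446, coefficient = 2
x_2 = 2.3000, f(x_2) = 22.940620, coefficient = 2
x_3 = 2.4500, f(x_3) = 28.391449, coefficient = 2
x_4 = 2.6000, f(x_4) = 35.005719, coefficient = 2
x_5 = 2.7500, f(x_5) = 43.017238, coefficient = 2
x_6 = 2.9000, f(x_6) = 52.705022, coefficient = 2
x_7 = 3.0500, f(x_7) = 64.401800, coefficient = 2
x_8 = 3.2000, f(x_8) = 78.504097, coefficient = 2
x_9 = 3.3500, f(x_9) = 95.484158, coefficient = 2
x_10 = 3.5000, f(x_10) = 115.904082, coefficient = 1

I ≈ (0.150000/2) × 1008.497289 = 75.637297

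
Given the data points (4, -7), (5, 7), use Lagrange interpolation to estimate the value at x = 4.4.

Lagrange interpolation formula:
P(x) = Σ yᵢ × Lᵢ(x)
where Lᵢ(x) = Π_{j≠i} (x - xⱼ)/(xᵢ - xⱼ)

L_0(4.4) = (4.4 - 5)/(4 - 5) = 0.600000
L_1(4.4) = (4.4 - 4)/(5 - 4) = 0.400000

P(4.4) = (-7)×L_0(4.4) + 7×L_1(4.4)
P(4.4) = -1.400000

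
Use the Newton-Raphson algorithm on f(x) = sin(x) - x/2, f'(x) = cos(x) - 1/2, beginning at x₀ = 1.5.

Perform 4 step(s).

f(x) = sin(x) - x/2
f'(x) = cos(x) - 1/2
x₀ = 1.5

Newton-Raphson formula: x_{n+1} = x_n - f(x_n)/f'(x_n)

Iteration 1:
  f(1.500000) = 0.247495
  f'(1.500000) = -0.429263
  x_1 = 1.500000 - 0.247495/(-0.429263) = 2.076558
Iteration 2:
  f(2.076558) = -0.163473
  f'(2.076558) = -0.984474
  x_2 = 2.076558 - (-0.163473)/(-0.984474) = 1.910507
Iteration 3:
  f(1.910507) = -0.012402
  f'(1.910507) = -0.833214
  x_3 = 1.910507 - (-0.012402)/(-0.833214) = 1.895622
Iteration 4:
  f(1.895622) = -0.000105
  f'(1.895622) = -0.819144
  x_4 = 1.895622 - (-0.000105)/(-0.819144) = 1.895494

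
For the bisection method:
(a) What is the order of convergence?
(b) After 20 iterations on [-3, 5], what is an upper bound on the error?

(a) Bisection has linear (order 1) convergence; the error is halved each step.

(b) Error bound = (b-a)/2^n = (5 - (-3))/2^{20}
    = 8/2^{20}

(a) 1 (linear); (b) error ≤ 7.63e-06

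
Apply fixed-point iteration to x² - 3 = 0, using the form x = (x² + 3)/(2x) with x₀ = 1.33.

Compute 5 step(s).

Equation: x² - 3 = 0
Fixed-point form: x = (x² + 3)/(2x)
x₀ = 1.33

x_1 = g(1.330000) = 1.792820
x_2 = g(1.792820) = 1.733081
x_3 = g(1.733081) = 1.732051
x_4 = g(1.732051) = 1.732051
x_5 = g(1.732051) = 1.732051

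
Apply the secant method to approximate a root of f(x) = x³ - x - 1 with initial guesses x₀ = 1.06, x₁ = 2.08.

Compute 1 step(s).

f(x) = x³ - x - 1
x₀ = 1.06, x₁ = 2.08

Secant formula: x_{n+1} = x_n - f(x_n)(x_n - x_{n-1})/(f(x_n) - f(x_{n-1}))

Iteration 1:
  f(1.060000) = -0.868984
  f(2.080000) = 5.918912
  x_2 = 2.080000 - 5.918912×(2.080000 - 1.060000)/(5.918912 - (-0.868984))
       = 1.190580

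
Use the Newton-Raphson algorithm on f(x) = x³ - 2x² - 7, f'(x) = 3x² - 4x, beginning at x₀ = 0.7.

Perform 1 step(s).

f(x) = x³ - 2x² - 7
f'(x) = 3x² - 4x
x₀ = 0.7

Newton-Raphson formula: x_{n+1} = x_n - f(x_n)/f'(x_n)

Iteration 1:
  f(0.700000) = -7.637000
  f'(0.700000) = -1.330000
  x_1 = 0.700000 - (-7.637000)/(-1.330000) = -5.042105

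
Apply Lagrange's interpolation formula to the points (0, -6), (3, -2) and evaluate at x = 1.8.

Lagrange interpolation formula:
P(x) = Σ yᵢ × Lᵢ(x)
where Lᵢ(x) = Π_{j≠i} (x - xⱼ)/(xᵢ - xⱼ)

L_0(1.8) = (1.8 - 3)/(0 - 3) = 0.400000
L_1(1.8) = (1.8 - 0)/(3 - 0) = 0.600000

P(1.8) = (-6)×L_0(1.8) + (-2)×L_1(1.8)
P(1.8) = -3.600000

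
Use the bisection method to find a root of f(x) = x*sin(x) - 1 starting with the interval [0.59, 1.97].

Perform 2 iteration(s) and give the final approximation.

f(x) = x*sin(x) - 1
Initial interval: [0.59, 1.97]

Iteration 1:
  c_1 = (0.590000 + 1.970000)/2 = 1.280000
  f(c_1) = f(1.280000) = 0.226260
  f(a) × f(c) < 0, new interval: [0.590000, 1.280000]
Iteration 2:
  c_2 = (0.590000 + 1.280000)/2 = 0.935000
  f(c_2) = f(0.935000) = -0.247700
  f(a) × f(c) ≥ 0, new interval: [0.935000, 1.280000]

After 2 iteration(s), the approximation is c_2 = 0.935000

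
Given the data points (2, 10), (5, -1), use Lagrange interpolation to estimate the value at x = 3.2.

Lagrange interpolation formula:
P(x) = Σ yᵢ × Lᵢ(x)
where Lᵢ(x) = Π_{j≠i} (x - xⱼ)/(xᵢ - xⱼ)

L_0(3.2) = (3.2 - 5)/(2 - 5) = 0.600000
L_1(3.2) = (3.2 - 2)/(5 - 2) = 0.400000

P(3.2) = 10×L_0(3.2) + (-1)×L_1(3.2)
P(3.2) = 5.600000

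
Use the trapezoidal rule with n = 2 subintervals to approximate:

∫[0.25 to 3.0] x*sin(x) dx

f(x) = x*sin(x)
a = 0.25, b = 3.0, n = 2
h = (b - a)/n = 1.375000

Trapezoidal rule: (h/2)[f(x₀) + 2f(x₁) + 2f(x₂) + ... + f(xₙ)]

x_0 = 0.2500, f(x_0) = 0.061851, coefficient = 1
x_1 = 1.6250, f(x_1) = 1.622613, coefficient = 2
x_2 = 3.0000, f(x_2) = 0.423360, coefficient = 1

I ≈ (1.375000/2) × 3.730438 = 2.564676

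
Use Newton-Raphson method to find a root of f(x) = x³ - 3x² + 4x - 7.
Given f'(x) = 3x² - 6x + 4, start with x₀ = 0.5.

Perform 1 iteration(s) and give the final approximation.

f(x) = x³ - 3x² + 4x - 7
f'(x) = 3x² - 6x + 4
x₀ = 0.5

Newton-Raphson formula: x_{n+1} = x_n - f(x_n)/f'(x_n)

Iteration 1:
  f(0.500000) = -5.625000
  f'(0.500000) = 1.750000
  x_1 = 0.500000 - (-5.625000)/1.750000 = 3.714286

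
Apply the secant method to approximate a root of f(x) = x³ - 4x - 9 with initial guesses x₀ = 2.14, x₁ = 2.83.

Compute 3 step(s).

f(x) = x³ - 4x - 9
x₀ = 2.14, x₁ = 2.83

Secant formula: x_{n+1} = x_n - f(x_n)(x_n - x_{n-1})/(f(x_n) - f(x_{n-1}))

Iteration 1:
  f(2.140000) = -7.759656
  f(2.830000) = 2.345187
  x_2 = 2.830000 - 2.345187×(2.830000 - 2.140000)/(2.345187 - (-7.759656))
       = 2.669861
Iteration 2:
  f(2.830000) = 2.345187
  f(2.669861) = -0.648253
  x_3 = 2.669861 - (-0.648253)×(2.669861 - 2.830000)/(-0.648253 - 2.345187)
       = 2.704540
Iteration 3:
  f(2.669861) = -0.648253
  f(2.704540) = -0.035696
  x_4 = 2.704540 - (-0.035696)×(2.704540 - 2.669861)/(-0.035696 - (-0.648253))
       = 2.706561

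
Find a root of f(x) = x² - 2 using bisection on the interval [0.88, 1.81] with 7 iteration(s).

f(x) = x² - 2
Initial interval: [0.88, 1.81]

Iteration 1:
  c_1 = (0.880000 + 1.810000)/2 = 1.345000
  f(c_1) = f(1.345000) = -0.190975
  f(a) × f(c) ≥ 0, new interval: [1.345000, 1.810000]
Iteration 2:
  c_2 = (1.345000 + 1.810000)/2 = 1.577500
  f(c_2) = f(1.577500) = 0.488506
  f(a) × f(c) < 0, new interval: [1.345000, 1.577500]
Iteration 3:
  c_3 = (1.345000 + 1.577500)/2 = 1.461250
  f(c_3) = f(1.461250) = 0.135252
  f(a) × f(c) < 0, new interval: [1.345000, 1.461250]
Iteration 4:
  c_4 = (1.345000 + 1.461250)/2 = 1.403125
  f(c_4) = f(1.403125) = -0.031240
  f(a) × f(c) ≥ 0, new interval: [1.403125, 1.461250]
Iteration 5:
  c_5 = (1.403125 + 1.461250)/2 = 1.432188
  f(c_5) = f(1.432188) = 0.051161
  f(a) × f(c) < 0, new interval: [1.403125, 1.432188]
Iteration 6:
  c_6 = (1.403125 + 1.432188)/2 = 1.417656
  f(c_6) = f(1.417656) = 0.009749
  f(a) × f(c) < 0, new interval: [1.403125, 1.417656]
Iteration 7:
  c_7 = (1.403125 + 1.417656)/2 = 1.410391
  f(c_7) = f(1.410391) = -0.010798
  f(a) × f(c) ≥ 0, new interval: [1.410391, 1.417656]

After 7 iteration(s), the approximation is c_7 = 1.410391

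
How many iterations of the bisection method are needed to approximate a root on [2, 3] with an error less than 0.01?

We need (b-a)/2^n ≤ 0.01
(3 - 2)/2^n ≤ 0.01
1/2^n ≤ 0.01
2^n ≥ 100
n ≥ log₂(100) = 6.64
n ≥ 7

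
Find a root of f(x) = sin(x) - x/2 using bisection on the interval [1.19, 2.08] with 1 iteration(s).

f(x) = sin(x) - x/2
Initial interval: [1.19, 2.08]

Iteration 1:
  c_1 = (1.190000 + 2.080000)/2 = 1.635000
  f(c_1) = f(1.635000) = 0.180440
  f(a) × f(c) ≥ 0, new interval: [1.635000, 2.080000]

After 1 iteration(s), the approximation is c_1 = 1.635000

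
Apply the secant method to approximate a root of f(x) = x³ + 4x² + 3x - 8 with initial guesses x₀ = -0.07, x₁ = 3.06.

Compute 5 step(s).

f(x) = x³ + 4x² + 3x - 8
x₀ = -0.07, x₁ = 3.06

Secant formula: x_{n+1} = x_n - f(x_n)(x_n - x_{n-1})/(f(x_n) - f(x_{n-1}))

Iteration 1:
  f(-0.070000) = -8.190743
  f(3.060000) = 67.287016
  x_2 = 3.060000 - 67.287016×(3.060000 - (-0.070000))/(67.287016 - (-8.190743))
       = 0.269663
Iteration 2:
  f(3.060000) = 67.287016
  f(0.269663) = -6.880527
  x_3 = 0.269663 - (-6.880527)×(0.269663 - 3.060000)/(-6.880527 - 67.287016)
       = 0.528523
Iteration 3:
  f(0.269663) = -6.880527
  f(0.528523) = -5.149449
  x_4 = 0.528523 - (-5.149449)×(0.528523 - 0.269663)/(-5.149449 - (-6.880527))
       = 1.298554
Iteration 4:
  f(0.528523) = -5.149449
  f(1.298554) = 4.830316
  x_5 = 1.298554 - 4.830316×(1.298554 - 0.528523)/(4.830316 - (-5.149449))
       = 0.925851
Iteration 5:
  f(1.298554) = 4.830316
  f(0.925851) = -1.000011
  x_6 = 0.925851 - (-1.000011)×(0.925851 - 1.298554)/(-1.000011 - 4.830316)
       = 0.989776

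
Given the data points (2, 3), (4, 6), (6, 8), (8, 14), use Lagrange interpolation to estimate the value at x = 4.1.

Lagrange interpolation formula:
P(x) = Σ yᵢ × Lᵢ(x)
where Lᵢ(x) = Π_{j≠i} (x - xⱼ)/(xᵢ - xⱼ)

L_0(4.1) = (4.1 - 4)/(2 - 4) × (4.1 - 6)/(2 - 6) × (4.1 - 8)/(2 - 8) = -0.015437
L_1(4.1) = (4.1 - 2)/(4 - 2) × (4.1 - 6)/(4 - 6) × (4.1 - 8)/(4 - 8) = 0.972563
L_2(4.1) = (4.1 - 2)/(6 - 2) × (4.1 - 4)/(6 - 4) × (4.1 - 8)/(6 - 8) = 0.051187
L_3(4.1) = (4.1 - 2)/(8 - 2) × (4.1 - 4)/(8 - 4) × (4.1 - 6)/(8 - 6) = -0.008312

P(4.1) = 3×L_0(4.1) + 6×L_1(4.1) + 8×L_2(4.1) + 14×L_3(4.1)
P(4.1) = 6.082187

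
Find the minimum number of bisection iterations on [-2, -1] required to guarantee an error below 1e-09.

We need (b-a)/2^n ≤ 1e-09
(-1 - (-2))/2^n ≤ 1e-09
1/2^n ≤ 1e-09
2^n ≥ 1000000000
n ≥ log₂(1000000000) = 29.90
n ≥ 30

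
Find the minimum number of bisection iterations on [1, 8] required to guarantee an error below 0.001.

We need (b-a)/2^n ≤ 0.001
(8 - 1)/2^n ≤ 0.001
7/2^n ≤ 0.001
2^n ≥ 7000
n ≥ log₂(7000) = 12.77
n ≥ 13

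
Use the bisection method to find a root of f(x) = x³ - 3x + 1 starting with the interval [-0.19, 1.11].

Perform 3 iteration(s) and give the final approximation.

f(x) = x³ - 3x + 1
Initial interval: [-0.19, 1.11]

Iteration 1:
  c_1 = (-0.190000 + 1.110000)/2 = 0.460000
  f(c_1) = f(0.460000) = -0.282664
  f(a) × f(c) < 0, new interval: [-0.190000, 0.460000]
Iteration 2:
  c_2 = (-0.190000 + 0.460000)/2 = 0.135000
  f(c_2) = f(0.135000) = 0.597460
  f(a) × f(c) ≥ 0, new interval: [0.135000, 0.460000]
Iteration 3:
  c_3 = (0.135000 + 0.460000)/2 = 0.297500
  f(c_3) = f(0.297500) = 0.133831
  f(a) × f(c) ≥ 0, new interval: [0.297500, 0.460000]

After 3 iteration(s), the approximation is c_3 = 0.297500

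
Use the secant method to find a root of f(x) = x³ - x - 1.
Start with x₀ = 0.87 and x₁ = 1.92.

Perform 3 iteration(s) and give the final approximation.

f(x) = x³ - x - 1
x₀ = 0.87, x₁ = 1.92

Secant formula: x_{n+1} = x_n - f(x_n)(x_n - x_{n-1})/(f(x_n) - f(x_{n-1}))

Iteration 1:
  f(0.870000) = -1.211497
  f(1.920000) = 4.157888
  x_2 = 1.920000 - 4.157888×(1.920000 - 0.870000)/(4.157888 - (-1.211497))
       = 1.106912
Iteration 2:
  f(1.920000) = 4.157888
  f(1.106912) = -0.750663
  x_3 = 1.106912 - (-0.750663)×(1.106912 - 1.920000)/(-0.750663 - 4.157888)
       = 1.231257
Iteration 3:
  f(1.106912) = -0.750663
  f(1.231257) = -0.364678
  x_4 = 1.231257 - (-0.364678)×(1.231257 - 1.106912)/(-0.364678 - (-0.750663))
       = 1.348738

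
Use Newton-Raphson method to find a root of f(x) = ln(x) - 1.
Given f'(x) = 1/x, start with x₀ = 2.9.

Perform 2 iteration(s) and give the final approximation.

f(x) = ln(x) - 1
f'(x) = 1/x
x₀ = 2.9

Newton-Raphson formula: x_{n+1} = x_n - f(x_n)/f'(x_n)

Iteration 1:
  f(2.900000) = 0.064711
  f'(2.900000) = 0.344828
  x_1 = 2.900000 - 0.064711/0.344828 = 2.712339
Iteration 2:
  f(2.712339) = -0.002189
  f'(2.712339) = 0.368685
  x_2 = 2.712339 - (-0.002189)/0.368685 = 2.718275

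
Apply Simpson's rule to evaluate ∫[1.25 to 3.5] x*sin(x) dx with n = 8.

f(x) = x*sin(x)
a = 1.25, b = 3.5, n = 8
h = (b - a)/n = 0.281250

Simpson's rule: (h/3)[f(x₀) + 4f(x₁) + 2f(x₂) + ... + f(xₙ)]

x_0 = 1.2500, f(x_0) = 1.186231, coefficient = 1
x_1 = 1.5312, f(x_1) = 1.530053, coefficient = 4
x_2 = 1.8125, f(x_2) = 1.759814, coefficient = 2
x_3 = 2.0938, f(x_3) = 1.813916, coefficient = 4
x_4 = 2.3750, f(x_4) = 1.647502, coefficient = 2
x_5 = 2.6562, f(x_5) = 1.239171, coefficient = 4
x_6 = 2.9375, f(x_6) = 0.595369, coefficient = 2
x_7 = 3.2188, f(x_7) = -0.248104, coefficient = 4
x_8 = 3.5000, f(x_8) = -1.227741, coefficient = 1

I ≈ (0.281250/3) × 25.304001 = 2.372250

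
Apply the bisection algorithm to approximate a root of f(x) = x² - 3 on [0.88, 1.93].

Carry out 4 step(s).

f(x) = x² - 3
Initial interval: [0.88, 1.93]

Iteration 1:
  c_1 = (0.880000 + 1.930000)/2 = 1.405000
  f(c_1) = f(1.405000) = -1.025975
  f(a) × f(c) ≥ 0, new interval: [1.405000, 1.930000]
Iteration 2:
  c_2 = (1.405000 + 1.930000)/2 = 1.667500
  f(c_2) = f(1.667500) = -0.219444
  f(a) × f(c) ≥ 0, new interval: [1.667500, 1.930000]
Iteration 3:
  c_3 = (1.667500 + 1.930000)/2 = 1.798750
  f(c_3) = f(1.798750) = 0.235502
  f(a) × f(c) < 0, new interval: [1.667500, 1.798750]
Iteration 4:
  c_4 = (1.667500 + 1.798750)/2 = 1.733125
  f(c_4) = f(1.733125) = 0.003722
  f(a) × f(c) < 0, new interval: [1.667500, 1.733125]

After 4 iteration(s), the approximation is c_4 = 1.733125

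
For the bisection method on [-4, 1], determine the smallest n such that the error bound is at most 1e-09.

We need (b-a)/2^n ≤ 1e-09
(1 - (-4))/2^n ≤ 1e-09
5/2^n ≤ 1e-09
2^n ≥ 5000000000
n ≥ log₂(5000000000) = 32.22
n ≥ 33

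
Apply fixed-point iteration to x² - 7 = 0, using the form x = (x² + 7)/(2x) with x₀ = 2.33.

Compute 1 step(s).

Equation: x² - 7 = 0
Fixed-point form: x = (x² + 7)/(2x)
x₀ = 2.33

x_1 = g(2.330000) = 2.667146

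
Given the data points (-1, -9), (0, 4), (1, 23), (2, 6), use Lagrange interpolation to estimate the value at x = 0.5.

Lagrange interpolation formula:
P(x) = Σ yᵢ × Lᵢ(x)
where Lᵢ(x) = Π_{j≠i} (x - xⱼ)/(xᵢ - xⱼ)

L_0(0.5) = (0.5 - 0)/(-1 - 0) × (0.5 - 1)/(-1 - 1) × (0.5 - 2)/(-1 - 2) = -0.062500
L_1(0.5) = (0.5 - (-1))/(0 - (-1)) × (0.5 - 1)/(0 - 1) × (0.5 - 2)/(0 - 2) = 0.562500
L_2(0.5) = (0.5 - (-1))/(1 - (-1)) × (0.5 - 0)/(1 - 0) × (0.5 - 2)/(1 - 2) = 0.562500
L_3(0.5) = (0.5 - (-1))/(2 - (-1)) × (0.5 - 0)/(2 - 0) × (0.5 - 1)/(2 - 1) = -0.062500

P(0.5) = (-9)×L_0(0.5) + 4×L_1(0.5) + 23×L_2(0.5) + 6×L_3(0.5)
P(0.5) = 15.375000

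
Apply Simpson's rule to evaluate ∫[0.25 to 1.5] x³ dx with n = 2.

f(x) = x³
a = 0.25, b = 1.5, n = 2
h = (b - a)/n = 0.625000

Simpson's rule: (h/3)[f(x₀) + 4f(x₁) + 2f(x₂) + ... + f(xₙ)]

x_0 = 0.2500, f(x_0) = 0.015625, coefficient = 1
x_1 = 0.8750, f(x_1) = 0.669922, coefficient = 4
x_2 = 1.5000, f(x_2) = 3.375000, coefficient = 1

I ≈ (0.625000/3) × 6.070312 = 1.264648
Exact value: 1.264648
Error: 0.000000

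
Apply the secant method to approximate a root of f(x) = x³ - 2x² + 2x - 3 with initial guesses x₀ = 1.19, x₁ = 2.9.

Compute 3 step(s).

f(x) = x³ - 2x² + 2x - 3
x₀ = 1.19, x₁ = 2.9

Secant formula: x_{n+1} = x_n - f(x_n)(x_n - x_{n-1})/(f(x_n) - f(x_{n-1}))

Iteration 1:
  f(1.190000) = -1.767041
  f(2.900000) = 10.369000
  x_2 = 2.900000 - 10.369000×(2.900000 - 1.190000)/(10.369000 - (-1.767041))
       = 1.438981
Iteration 2:
  f(2.900000) = 10.369000
  f(1.438981) = -1.283722
  x_3 = 1.438981 - (-1.283722)×(1.438981 - 2.900000)/(-1.283722 - 10.369000)
       = 1.599934
Iteration 3:
  f(1.438981) = -1.283722
  f(1.599934) = -0.824217
  x_4 = 1.599934 - (-0.824217)×(1.599934 - 1.438981)/(-0.824217 - (-1.283722))
       = 1.888637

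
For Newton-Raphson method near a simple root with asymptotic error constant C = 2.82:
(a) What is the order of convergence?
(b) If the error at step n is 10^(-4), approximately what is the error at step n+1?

(a) Newton-Raphson has quadratic (order 2) convergence near simple roots.
    This means |e_{n+1}| ≈ C|e_n|².

(b) With |e_n| = 10^(-4) and C = 2.82:
    |e_{n+1}| ≈ 2.82 × (10^(-4))² = 2.82 × 10^(-8)

(a) 2 (quadratic); (b) |e_{n+1}| ≈ 2.820e-08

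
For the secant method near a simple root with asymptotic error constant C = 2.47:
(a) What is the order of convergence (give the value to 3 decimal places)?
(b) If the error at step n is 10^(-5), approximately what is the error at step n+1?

(a) Secant method has superlinear convergence with order φ = (1+√5)/2 ≈ 1.618.
    This means |e_{n+1}| ≈ C|e_n|^1.618.

(b) With |e_n| = 10^(-5) and C = 2.47:
    |e_{n+1}| ≈ 2.47 × (10^(-5))^1.618 = 2.47 × 10^(-8.09)

(a) ≈ 1.618 (golden ratio); (b) |e_{n+1}| ≈ 2.007e-08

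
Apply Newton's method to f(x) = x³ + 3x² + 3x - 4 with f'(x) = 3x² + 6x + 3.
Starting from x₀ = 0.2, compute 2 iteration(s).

f(x) = x³ + 3x² + 3x - 4
f'(x) = 3x² + 6x + 3
x₀ = 0.2

Newton-Raphson formula: x_{n+1} = x_n - f(x_n)/f'(x_n)

Iteration 1:
  f(0.200000) = -3.272000
  f'(0.200000) = 4.320000
  x_1 = 0.200000 - (-3.272000)/4.320000 = 0.957407
Iteration 2:
  f(0.957407) = 2.499696
  f'(0.957407) = 11.494331
  x_2 = 0.957407 - 2.499696/11.494331 = 0.739935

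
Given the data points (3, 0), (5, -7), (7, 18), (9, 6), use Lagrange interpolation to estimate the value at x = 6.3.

Lagrange interpolation formula:
P(x) = Σ yᵢ × Lᵢ(x)
where Lᵢ(x) = Π_{j≠i} (x - xⱼ)/(xᵢ - xⱼ)

L_0(6.3) = (6.3 - 5)/(3 - 5) × (6.3 - 7)/(3 - 7) × (6.3 - 9)/(3 - 9) = -0.051188
L_1(6.3) = (6.3 - 3)/(5 - 3) × (6.3 - 7)/(5 - 7) × (6.3 - 9)/(5 - 9) = 0.389813
L_2(6.3) = (6.3 - 3)/(7 - 3) × (6.3 - 5)/(7 - 5) × (6.3 - 9)/(7 - 9) = 0.723937
L_3(6.3) = (6.3 - 3)/(9 - 3) × (6.3 - 5)/(9 - 5) × (6.3 - 7)/(9 - 7) = -0.062563

P(6.3) = 0×L_0(6.3) + (-7)×L_1(6.3) + 18×L_2(6.3) + 6×L_3(6.3)
P(6.3) = 9.926812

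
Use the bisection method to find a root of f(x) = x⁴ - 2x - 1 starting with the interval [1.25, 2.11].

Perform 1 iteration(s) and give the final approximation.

f(x) = x⁴ - 2x - 1
Initial interval: [1.25, 2.11]

Iteration 1:
  c_1 = (1.250000 + 2.110000)/2 = 1.680000
  f(c_1) = f(1.680000) = 3.605942
  f(a) × f(c) < 0, new interval: [1.250000, 1.680000]

After 1 iteration(s), the approximation is c_1 = 1.680000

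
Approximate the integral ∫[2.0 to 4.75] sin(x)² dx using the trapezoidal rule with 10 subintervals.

f(x) = sin(x)²
a = 2.0, b = 4.75, n = 10
h = (b - a)/n = 0.275000

Trapezoidal rule: (h/2)[f(x₀) + 2f(x₁) + 2f(x₂) + ... + f(xₙ)]

x_0 = 2.0000, f(x_0) = 0.826822, coefficient = 1
x_1 = 2.2750, f(x_1) = 0.580838, coefficient = 2
x_2 = 2.5500, f(x_2) = 0.311011, coefficient = 2
x_3 = 2.8250, f(x_3) = 0.096927, coefficient = 2
x_4 = 3.1000, f(x_4) = 0.001729, coefficient = 2
x_5 = 3.3750, f(x_5) = 0.053497, coefficient = 2
x_6 = 3.6500, f(x_6) = 0.236961, coefficient = 2
x_7 = 3.9250, f(x_7) = 0.498009, coefficient = 2
x_8 = 4.2000, f(x_8) = 0.759644, coefficient = 2
x_9 = 4.4750, f(x_9) = 0.944697, coefficient = 2
x_10 = 4.7500, f(x_10) = 0.998586, coefficient = 1

I ≈ (0.275000/2) × 8.792035 = 1.208905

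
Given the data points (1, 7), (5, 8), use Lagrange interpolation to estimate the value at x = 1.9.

Lagrange interpolation formula:
P(x) = Σ yᵢ × Lᵢ(x)
where Lᵢ(x) = Π_{j≠i} (x - xⱼ)/(xᵢ - xⱼ)

L_0(1.9) = (1.9 - 5)/(1 - 5) = 0.775000
L_1(1.9) = (1.9 - 1)/(5 - 1) = 0.225000

P(1.9) = 7×L_0(1.9) + 8×L_1(1.9)
P(1.9) = 7.225000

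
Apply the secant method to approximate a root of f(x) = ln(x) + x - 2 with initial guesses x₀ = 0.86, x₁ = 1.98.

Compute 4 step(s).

f(x) = ln(x) + x - 2
x₀ = 0.86, x₁ = 1.98

Secant formula: x_{n+1} = x_n - f(x_n)(x_n - x_{n-1})/(f(x_n) - f(x_{n-1}))

Iteration 1:
  f(0.860000) = -1.290823
  f(1.980000) = 0.663097
  x_2 = 1.980000 - 0.663097×(1.980000 - 0.860000)/(0.663097 - (-1.290823))
       = 1.599908
Iteration 2:
  f(1.980000) = 0.663097
  f(1.599908) = 0.069855
  x_3 = 1.599908 - 0.069855×(1.599908 - 1.980000)/(0.069855 - 0.663097)
       = 1.555152
Iteration 3:
  f(1.599908) = 0.069855
  f(1.555152) = -0.003274
  x_4 = 1.555152 - (-0.003274)×(1.555152 - 1.599908)/(-0.003274 - 0.069855)
       = 1.557156
Iteration 4:
  f(1.555152) = -0.003274
  f(1.557156) = 0.000017
  x_5 = 1.557156 - 0.000017×(1.557156 - 1.555152)/(0.000017 - (-0.003274))
       = 1.557146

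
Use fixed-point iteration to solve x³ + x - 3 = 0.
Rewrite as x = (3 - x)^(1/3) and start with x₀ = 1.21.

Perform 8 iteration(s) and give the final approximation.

Equation: x³ + x - 3 = 0
Fixed-point form: x = (3 - x)^(1/3)
x₀ = 1.21

x_1 = g(1.210000) = 1.214184
x_2 = g(1.214184) = 1.213237
x_3 = g(1.213237) = 1.213451
x_4 = g(1.213451) = 1.213403
x_5 = g(1.213403) = 1.213414
x_6 = g(1.213414) = 1.213411
x_7 = g(1.213411) = 1.213412
x_8 = g(1.213412) = 1.213412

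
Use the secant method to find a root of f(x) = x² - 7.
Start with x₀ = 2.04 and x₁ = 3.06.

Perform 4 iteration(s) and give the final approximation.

f(x) = x² - 7
x₀ = 2.04, x₁ = 3.06

Secant formula: x_{n+1} = x_n - f(x_n)(x_n - x_{n-1})/(f(x_n) - f(x_{n-1}))

Iteration 1:
  f(2.040000) = -2.838400
  f(3.060000) = 2.363600
  x_2 = 3.060000 - 2.363600×(3.060000 - 2.040000)/(2.363600 - (-2.838400))
       = 2.596549
Iteration 2:
  f(3.060000) = 2.363600
  f(2.596549) = -0.257933
  x_3 = 2.596549 - (-0.257933)×(2.596549 - 3.060000)/(-0.257933 - 2.363600)
       = 2.642148
Iteration 3:
  f(2.596549) = -0.257933
  f(2.642148) = -0.019054
  x_4 = 2.642148 - (-0.019054)×(2.642148 - 2.596549)/(-0.019054 - (-0.257933))
       = 2.645785
Iteration 4:
  f(2.642148) = -0.019054
  f(2.645785) = 0.000179
  x_5 = 2.645785 - 0.000179×(2.645785 - 2.642148)/(0.000179 - (-0.019054))
       = 2.645751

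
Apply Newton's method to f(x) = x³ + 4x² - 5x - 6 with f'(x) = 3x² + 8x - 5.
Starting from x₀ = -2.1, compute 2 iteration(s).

f(x) = x³ + 4x² - 5x - 6
f'(x) = 3x² + 8x - 5
x₀ = -2.1

Newton-Raphson formula: x_{n+1} = x_n - f(x_n)/f'(x_n)

Iteration 1:
  f(-2.100000) = 12.879000
  f'(-2.100000) = -8.570000
  x_1 = -2.100000 - 12.879000/(-8.570000) = -0.597200
Iteration 2:
  f(-0.597200) = -1.800403
  f'(-0.597200) = -8.707654
  x_2 = -0.597200 - (-1.800403)/(-8.707654) = -0.803960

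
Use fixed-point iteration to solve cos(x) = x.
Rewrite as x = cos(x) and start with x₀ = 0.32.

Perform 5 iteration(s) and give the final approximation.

Equation: cos(x) = x
Fixed-point form: x = cos(x)
x₀ = 0.32

x_1 = g(0.320000) = 0.949235
x_2 = g(0.949235) = 0.582305
x_3 = g(0.582305) = 0.835197
x_4 = g(0.835197) = 0.671031
x_5 = g(0.671031) = 0.783181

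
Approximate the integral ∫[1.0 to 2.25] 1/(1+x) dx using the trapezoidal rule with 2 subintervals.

f(x) = 1/(1+x)
a = 1.0, b = 2.25, n = 2
h = (b - a)/n = 0.625000

Trapezoidal rule: (h/2)[f(x₀) + 2f(x₁) + 2f(x₂) + ... + f(xₙ)]

x_0 = 1.0000, f(x_0) = 0.500000, coefficient = 1
x_1 = 1.6250, f(x_1) = 0.380952, coefficient = 2
x_2 = 2.2500, f(x_2) = 0.307692, coefficient = 1

I ≈ (0.625000/2) × 1.569597 = 0.490499
Exact value: 0.485508
Error: 0.004991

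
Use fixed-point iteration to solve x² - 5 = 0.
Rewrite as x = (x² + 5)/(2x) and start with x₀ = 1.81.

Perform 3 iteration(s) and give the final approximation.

Equation: x² - 5 = 0
Fixed-point form: x = (x² + 5)/(2x)
x₀ = 1.81

x_1 = g(1.810000) = 2.286215
x_2 = g(2.286215) = 2.236618
x_3 = g(2.236618) = 2.236068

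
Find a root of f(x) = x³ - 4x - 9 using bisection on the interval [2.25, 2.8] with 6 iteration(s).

f(x) = x³ - 4x - 9
Initial interval: [2.25, 2.8]

Iteration 1:
  c_1 = (2.250000 + 2.800000)/2 = 2.525000
  f(c_1) = f(2.525000) = -3.001547
  f(a) × f(c) ≥ 0, new interval: [2.525000, 2.800000]
Iteration 2:
  c_2 = (2.525000 + 2.800000)/2 = 2.662500
  f(c_2) = f(2.662500) = -0.775787
  f(a) × f(c) ≥ 0, new interval: [2.662500, 2.800000]
Iteration 3:
  c_3 = (2.662500 + 2.800000)/2 = 2.731250
  f(c_3) = f(2.731250) = 0.449378
  f(a) × f(c) < 0, new interval: [2.662500, 2.731250]
Iteration 4:
  c_4 = (2.662500 + 2.731250)/2 = 2.696875
  f(c_4) = f(2.696875) = -0.172765
  f(a) × f(c) ≥ 0, new interval: [2.696875, 2.731250]
Iteration 5:
  c_5 = (2.696875 + 2.731250)/2 = 2.714062
  f(c_5) = f(2.714062) = 0.135901
  f(a) × f(c) < 0, new interval: [2.696875, 2.714062]
Iteration 6:
  c_6 = (2.696875 + 2.714062)/2 = 2.705469
  f(c_6) = f(2.705469) = -0.019031
  f(a) × f(c) ≥ 0, new interval: [2.705469, 2.714062]

After 6 iteration(s), the approximation is c_6 = 2.705469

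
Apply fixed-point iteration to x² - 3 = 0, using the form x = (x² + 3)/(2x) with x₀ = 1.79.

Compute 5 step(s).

Equation: x² - 3 = 0
Fixed-point form: x = (x² + 3)/(2x)
x₀ = 1.79

x_1 = g(1.790000) = 1.732989
x_2 = g(1.732989) = 1.732051
x_3 = g(1.732051) = 1.732051
x_4 = g(1.732051) = 1.732051
x_5 = g(1.732051) = 1.732051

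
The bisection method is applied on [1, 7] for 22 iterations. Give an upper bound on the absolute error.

Bisection error bound: |error| ≤ (b-a)/2^n
|error| ≤ (7 - 1)/2^22 = 6/2^22
|error| ≤ 0.0000014305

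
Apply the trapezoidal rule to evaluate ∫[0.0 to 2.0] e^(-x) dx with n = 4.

f(x) = e^(-x)
a = 0.0, b = 2.0, n = 4
h = (b - a)/n = 0.500000

Trapezoidal rule: (h/2)[f(x₀) + 2f(x₁) + 2f(x₂) + ... + f(xₙ)]

x_0 = 0.0000, f(x_0) = 1.000000, coefficient = 1
x_1 = 0.5000, f(x_1) = 0.606531, coefficient = 2
x_2 = 1.0000, f(x_2) = 0.367879, coefficient = 2
x_3 = 1.5000, f(x_3) = 0.223130, coefficient = 2
x_4 = 2.0000, f(x_4) = 0.135335, coefficient = 1

I ≈ (0.500000/2) × 3.530416 = 0.882604
Exact value: 0.864665
Error: 0.017939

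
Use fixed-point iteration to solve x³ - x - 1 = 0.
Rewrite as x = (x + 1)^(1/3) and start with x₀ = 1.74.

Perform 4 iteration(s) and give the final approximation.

Equation: x³ - x - 1 = 0
Fixed-point form: x = (x + 1)^(1/3)
x₀ = 1.74

x_1 = g(1.740000) = 1.399319
x_2 = g(1.399319) = 1.338739
x_3 = g(1.338739) = 1.327376
x_4 = g(1.327376) = 1.325223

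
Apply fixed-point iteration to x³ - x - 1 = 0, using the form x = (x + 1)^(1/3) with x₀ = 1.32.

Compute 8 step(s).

Equation: x³ - x - 1 = 0
Fixed-point form: x = (x + 1)^(1/3)
x₀ = 1.32

x_1 = g(1.320000) = 1.323821
x_2 = g(1.323821) = 1.324548
x_3 = g(1.324548) = 1.324686
x_4 = g(1.324686) = 1.324712
x_5 = g(1.324712) = 1.324717
x_6 = g(1.324717) = 1.324718
x_7 = g(1.324718) = 1.324718
x_8 = g(1.324718) = 1.324718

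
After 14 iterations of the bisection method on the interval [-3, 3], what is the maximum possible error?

Bisection error bound: |error| ≤ (b-a)/2^n
|error| ≤ (3 - (-3))/2^14 = 6/2^14
|error| ≤ 0.0003662109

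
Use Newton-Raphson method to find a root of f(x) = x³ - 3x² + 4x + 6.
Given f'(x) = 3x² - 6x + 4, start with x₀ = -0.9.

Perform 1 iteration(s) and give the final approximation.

f(x) = x³ - 3x² + 4x + 6
f'(x) = 3x² - 6x + 4
x₀ = -0.9

Newton-Raphson formula: x_{n+1} = x_n - f(x_n)/f'(x_n)

Iteration 1:
  f(-0.900000) = -0.759000
  f'(-0.900000) = 11.830000
  x_1 = -0.900000 - (-0.759000)/11.830000 = -0.835841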